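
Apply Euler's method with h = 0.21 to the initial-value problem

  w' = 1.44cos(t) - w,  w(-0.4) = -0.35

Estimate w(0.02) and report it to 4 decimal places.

0.2986

Euler: w_{n+1} = w_n + h·f(t_n, w_n).
t=-0.400000, w=-0.350000: f=1.676328 → w ← -0.350000 + 0.21·1.676328 = 0.002029
t=-0.190000, w=0.002029: f=1.412057 → w ← 0.002029 + 0.21·1.412057 = 0.298561
w(0.02) ≈ 0.2986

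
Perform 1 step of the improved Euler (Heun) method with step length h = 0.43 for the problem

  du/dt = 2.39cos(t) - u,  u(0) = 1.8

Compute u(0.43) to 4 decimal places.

1.9524

Heun: k1 = f(t_n, u_n); k2 = f(t_n + h, u_n + h·k1); u_{n+1} = u_n + (h/2)·(k1 + k2).
t=0.000000, u=1.800000:
  k1 = f(0.000000, 1.800000) = 0.590000
  k2 = f(0.430000, 2.053700) = 0.118728
  u ← 1.800000 + (0.43/2)·(0.590000 + 0.118728) = 1.952377
u(0.43) ≈ 1.9524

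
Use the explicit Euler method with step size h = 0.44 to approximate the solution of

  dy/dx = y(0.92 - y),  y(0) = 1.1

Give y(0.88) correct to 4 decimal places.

0.9715

Euler: y_{n+1} = y_n + h·f(x_n, y_n).
x=0.000000, y=1.100000: f=-0.198000 → y ← 1.100000 + 0.44·(-0.198000) = 1.012880
x=0.440000, y=1.012880: f=-0.094076 → y ← 1.012880 + 0.44·(-0.094076) = 0.971486
y(0.88) ≈ 0.9715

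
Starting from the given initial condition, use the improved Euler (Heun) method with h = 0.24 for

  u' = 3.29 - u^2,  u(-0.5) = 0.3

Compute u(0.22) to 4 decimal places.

Heun: k1 = f(t_n, u_n); k2 = f(t_n + h, u_n + h·k1); u_{n+1} = u_n + (h/2)·(k1 + k2).
t=-0.500000, u=0.300000:
  k1 = f(-0.500000, 0.300000) = 3.200000
  k2 = f(-0.260000, 1.068000) = 2.149376
  u ← 0.300000 + (0.24/2)·(3.200000 + 2.149376) = 0.941925
t=-0.260000, u=0.941925:
  k1 = f(-0.260000, 0.941925) = 2.402777
  k2 = f(-0.020000, 1.518592) = 0.983880
  u ← 0.941925 + (0.24/2)·(2.402777 + 0.983880) = 1.348324
t=-0.020000, u=1.348324:
  k1 = f(-0.020000, 1.348324) = 1.472023
  k2 = f(0.220000, 1.701609) = 0.394526
  u ← 1.348324 + (0.24/2)·(1.472023 + 0.394526) = 1.572310
u(0.22) ≈ 1.5723

1.5723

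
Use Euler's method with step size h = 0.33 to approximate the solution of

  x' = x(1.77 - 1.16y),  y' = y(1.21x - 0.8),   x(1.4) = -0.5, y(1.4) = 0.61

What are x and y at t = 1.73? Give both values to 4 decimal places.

Euler on (x,y): x_{n+1} = x_n + h·x', y_{n+1} = y_n + h·y'.
1.400000: (-0.500000, 0.610000); f=(-0.531200, -0.857050) → (-0.675296, 0.327174)
(x(1.73), y(1.73)) ≈ (-0.6753, 0.3272)

-0.6753, 0.3272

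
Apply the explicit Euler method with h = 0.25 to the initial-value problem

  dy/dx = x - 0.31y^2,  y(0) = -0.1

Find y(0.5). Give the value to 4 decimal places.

Euler: y_{n+1} = y_n + h·f(x_n, y_n).
x=0.000000, y=-0.100000: f=-0.003100 → y ← -0.100000 + 0.25·(-0.003100) = -0.100775
x=0.250000, y=-0.100775: f=0.246852 → y ← -0.100775 + 0.25·0.246852 = -0.039062
y(0.5) ≈ -0.0391

-0.0391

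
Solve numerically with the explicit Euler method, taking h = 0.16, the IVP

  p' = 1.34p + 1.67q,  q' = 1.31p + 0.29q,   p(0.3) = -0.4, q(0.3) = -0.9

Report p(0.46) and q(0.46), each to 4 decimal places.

Euler on (p,q): p_{n+1} = p_n + h·p', q_{n+1} = q_n + h·q'.
0.300000: (-0.400000, -0.900000); f=(-2.039000, -0.785000) → (-0.726240, -1.025600)
(p(0.46), q(0.46)) ≈ (-0.7262, -1.0256)

-0.7262, -1.0256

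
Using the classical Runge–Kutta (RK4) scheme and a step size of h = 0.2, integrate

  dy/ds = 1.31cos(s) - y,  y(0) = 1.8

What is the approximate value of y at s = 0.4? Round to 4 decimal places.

RK4: k1 = f(s_n, y_n); k2 = f(s_n + h/2, y_n + (h/2)·k1); k3 = f(s_n + h/2, y_n + (h/2)·k2); k4 = f(s_n + h, y_n + h·k3); y_{n+1} = y_n + (h/6)·(k1 + 2k2 + 2k3 + k4).
s=0.000000, y=1.800000:
  k1 = f(0.000000, 1.800000) = -0.490000
  k2 = f(0.100000, 1.751000) = -0.447545
  k3 = f(0.100000, 1.755246) = -0.451790
  k4 = f(0.200000, 1.709642) = -0.425755
  y ← 1.800000 + (0.2/6)·(k1 + 2k2 + 2k3 + k4) = 1.709519
s=0.200000, y=1.709519:
  k1 = f(0.200000, 1.709519) = -0.425632
  k2 = f(0.300000, 1.666956) = -0.415465
  k3 = f(0.300000, 1.667973) = -0.416482
  k4 = f(0.400000, 1.626223) = -0.419633
  y ← 1.709519 + (0.2/6)·(k1 + 2k2 + 2k3 + k4) = 1.625881
y(0.4) ≈ 1.6259

1.6259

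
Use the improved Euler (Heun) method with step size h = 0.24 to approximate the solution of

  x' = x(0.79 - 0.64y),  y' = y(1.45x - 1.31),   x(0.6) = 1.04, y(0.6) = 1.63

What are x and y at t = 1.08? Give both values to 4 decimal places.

Heun on (x,y): k1 = f(t_n, state_n); k2 = f(t_n + h, state_n + h·k1); state_{n+1} = state_n + (h/2)·(k1 + k2).
0.600000: (1.040000, 1.630000)
  k1 = (-0.263328, 0.322740)
  predictor → (0.976801, 1.707458)
  k2 = (-0.295749, 0.181608)
  → (0.972911, 1.690522)
0.840000: (0.972911, 1.690522)
  k1 = (-0.284026, 0.170270)
  predictor → (0.904745, 1.731387)
  k2 = (-0.287788, 0.003254)
  → (0.904293, 1.711345)
(x(1.08), y(1.08)) ≈ (0.9043, 1.7113)

0.9043, 1.7113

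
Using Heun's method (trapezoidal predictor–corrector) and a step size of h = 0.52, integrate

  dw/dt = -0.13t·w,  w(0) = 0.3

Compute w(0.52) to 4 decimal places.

Heun: k1 = f(t_n, w_n); k2 = f(t_n + h, w_n + h·k1); w_{n+1} = w_n + (h/2)·(k1 + k2).
t=0.000000, w=0.300000:
  k1 = f(0.000000, 0.300000) = 0.000000
  k2 = f(0.520000, 0.300000) = -0.020280
  w ← 0.300000 + (0.52/2)·(0.000000 + (-0.020280)) = 0.294727
w(0.52) ≈ 0.2947

0.2947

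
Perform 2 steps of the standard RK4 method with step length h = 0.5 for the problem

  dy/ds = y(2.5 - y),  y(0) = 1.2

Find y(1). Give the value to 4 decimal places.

RK4: k1 = f(s_n, y_n); k2 = f(s_n + h/2, y_n + (h/2)·k1); k3 = f(s_n + h/2, y_n + (h/2)·k2); k4 = f(s_n + h, y_n + h·k3); y_{n+1} = y_n + (h/6)·(k1 + 2k2 + 2k3 + k4).
s=0.000000, y=1.200000:
  k1 = f(0.000000, 1.200000) = 1.560000
  k2 = f(0.250000, 1.590000) = 1.446900
  k3 = f(0.250000, 1.561725) = 1.465328
  k4 = f(0.500000, 1.932664) = 1.096470
  y ← 1.200000 + (0.5/6)·(k1 + 2k2 + 2k3 + k4) = 1.906744
s=0.500000, y=1.906744:
  k1 = f(0.500000, 1.906744) = 1.131188
  k2 = f(0.750000, 2.189541) = 0.679763
  k3 = f(0.750000, 2.076685) = 0.879093
  k4 = f(1.000000, 2.346290) = 0.360648
  y ← 1.906744 + (0.5/6)·(k1 + 2k2 + 2k3 + k4) = 2.290873
y(1) ≈ 2.2909

2.2909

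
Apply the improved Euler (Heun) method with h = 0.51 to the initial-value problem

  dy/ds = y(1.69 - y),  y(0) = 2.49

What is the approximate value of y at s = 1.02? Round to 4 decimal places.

1.8752

Heun: k1 = f(s_n, y_n); k2 = f(s_n + h, y_n + h·k1); y_{n+1} = y_n + (h/2)·(k1 + k2).
s=0.000000, y=2.490000:
  k1 = f(0.000000, 2.490000) = -1.992000
  k2 = f(0.510000, 1.474080) = 0.318283
  y ← 2.490000 + (0.51/2)·(-1.992000 + 0.318283) = 2.063202
s=0.510000, y=2.063202:
  k1 = f(0.510000, 2.063202) = -0.769992
  k2 = f(1.020000, 1.670506) = 0.032564
  y ← 2.063202 + (0.51/2)·(-0.769992 + 0.032564) = 1.875158
y(1.02) ≈ 1.8752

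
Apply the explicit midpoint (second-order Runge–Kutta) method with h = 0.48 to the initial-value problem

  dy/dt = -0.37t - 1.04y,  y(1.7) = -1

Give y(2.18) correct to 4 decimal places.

Midpoint: k1 = f(t_n, y_n); k2 = f(t_n + h/2, y_n + (h/2)·k1); y_{n+1} = y_n + h·k2.
t=1.700000, y=-1.000000:
  k1 = f(1.700000, -1.000000) = 0.411000
  k2 = f(1.940000, -0.901360) = 0.219614
  y ← -1.000000 + 0.48·0.219614 = -0.894585
y(2.18) ≈ -0.8946

-0.8946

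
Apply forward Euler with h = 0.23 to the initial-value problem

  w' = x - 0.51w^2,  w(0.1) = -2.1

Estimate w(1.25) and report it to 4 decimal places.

-11.5179

Euler: w_{n+1} = w_n + h·f(x_n, w_n).
x=0.100000, w=-2.100000: f=-2.149100 → w ← -2.100000 + 0.23·(-2.149100) = -2.594293
x=0.330000, w=-2.594293: f=-3.102482 → w ← -2.594293 + 0.23·(-3.102482) = -3.307864
x=0.560000, w=-3.307864: f=-5.020401 → w ← -3.307864 + 0.23·(-5.020401) = -4.462556
x=0.790000, w=-4.462556: f=-9.366347 → w ← -4.462556 + 0.23·(-9.366347) = -6.616816
x=1.020000, w=-6.616816: f=-21.308949 → w ← -6.616816 + 0.23·(-21.308949) = -11.517874
w(1.25) ≈ -11.5179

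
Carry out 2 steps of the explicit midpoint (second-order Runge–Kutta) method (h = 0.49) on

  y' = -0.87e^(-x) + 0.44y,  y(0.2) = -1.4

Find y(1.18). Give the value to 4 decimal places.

Midpoint: k1 = f(x_n, y_n); k2 = f(x_n + h/2, y_n + (h/2)·k1); y_{n+1} = y_n + h·k2.
x=0.200000, y=-1.400000:
  k1 = f(0.200000, -1.400000) = -1.328296
  k2 = f(0.445000, -1.725432) = -1.316707
  y ← -1.400000 + 0.49·(-1.316707) = -2.045187
x=0.690000, y=-2.045187:
  k1 = f(0.690000, -2.045187) = -1.336253
  k2 = f(0.935000, -2.372569) = -1.385480
  y ← -2.045187 + 0.49·(-1.385480) = -2.724072
y(1.18) ≈ -2.7241

-2.7241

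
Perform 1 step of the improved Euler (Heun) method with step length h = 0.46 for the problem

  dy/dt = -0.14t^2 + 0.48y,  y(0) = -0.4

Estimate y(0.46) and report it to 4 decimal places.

-0.5049

Heun: k1 = f(t_n, y_n); k2 = f(t_n + h, y_n + h·k1); y_{n+1} = y_n + (h/2)·(k1 + k2).
t=0.000000, y=-0.400000:
  k1 = f(0.000000, -0.400000) = -0.192000
  k2 = f(0.460000, -0.488320) = -0.264018
  y ← -0.400000 + (0.46/2)·(-0.192000 + (-0.264018)) = -0.504884
y(0.46) ≈ -0.5049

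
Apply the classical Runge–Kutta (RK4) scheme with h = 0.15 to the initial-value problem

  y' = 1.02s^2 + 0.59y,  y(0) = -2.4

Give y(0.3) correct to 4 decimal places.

RK4: k1 = f(s_n, y_n); k2 = f(s_n + h/2, y_n + (h/2)·k1); k3 = f(s_n + h/2, y_n + (h/2)·k2); k4 = f(s_n + h, y_n + h·k3); y_{n+1} = y_n + (h/6)·(k1 + 2k2 + 2k3 + k4).
s=0.000000, y=-2.400000:
  k1 = f(0.000000, -2.400000) = -1.416000
  k2 = f(0.075000, -2.506200) = -1.472920
  k3 = f(0.075000, -2.510469) = -1.475439
  k4 = f(0.150000, -2.621316) = -1.523626
  y ← -2.400000 + (0.15/6)·(k1 + 2k2 + 2k3 + k4) = -2.620909
s=0.150000, y=-2.620909:
  k1 = f(0.150000, -2.620909) = -1.523386
  k2 = f(0.225000, -2.735163) = -1.562108
  k3 = f(0.225000, -2.738067) = -1.563822
  k4 = f(0.300000, -2.855482) = -1.592934
  y ← -2.620909 + (0.15/6)·(k1 + 2k2 + 2k3 + k4) = -2.855113
y(0.3) ≈ -2.8551

-2.8551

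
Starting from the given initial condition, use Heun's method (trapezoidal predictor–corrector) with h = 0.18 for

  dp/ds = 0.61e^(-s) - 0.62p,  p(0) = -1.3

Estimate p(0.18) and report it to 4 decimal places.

-1.0684

Heun: k1 = f(s_n, p_n); k2 = f(s_n + h, p_n + h·k1); p_{n+1} = p_n + (h/2)·(k1 + k2).
s=0.000000, p=-1.300000:
  k1 = f(0.000000, -1.300000) = 1.416000
  k2 = f(0.180000, -1.045120) = 1.157489
  p ← -1.300000 + (0.18/2)·(1.416000 + 1.157489) = -1.068386
p(0.18) ≈ -1.0684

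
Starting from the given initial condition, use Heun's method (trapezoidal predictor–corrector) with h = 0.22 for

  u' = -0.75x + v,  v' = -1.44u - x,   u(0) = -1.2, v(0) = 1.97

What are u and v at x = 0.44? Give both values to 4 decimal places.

-0.2802, 2.3472

Heun on (u,v): k1 = f(x_n, state_n); k2 = f(x_n + h, state_n + h·k1); state_{n+1} = state_n + (h/2)·(k1 + k2).
0.000000: (-1.200000, 1.970000)
  k1 = (1.970000, 1.728000)
  predictor → (-0.766600, 2.350160)
  k2 = (2.185160, 0.883904)
  → (-0.742932, 2.257309)
0.220000: (-0.742932, 2.257309)
  k1 = (2.092309, 0.849823)
  predictor → (-0.282624, 2.444270)
  k2 = (2.114270, -0.033021)
  → (-0.280209, 2.347158)
(u(0.44), v(0.44)) ≈ (-0.2802, 2.3472)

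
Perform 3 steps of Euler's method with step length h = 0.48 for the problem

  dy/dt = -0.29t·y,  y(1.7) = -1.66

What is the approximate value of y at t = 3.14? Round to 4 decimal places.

-0.5558

Euler: y_{n+1} = y_n + h·f(t_n, y_n).
t=1.700000, y=-1.660000: f=0.818380 → y ← -1.660000 + 0.48·0.818380 = -1.267178
t=2.180000, y=-1.267178: f=0.801110 → y ← -1.267178 + 0.48·0.801110 = -0.882645
t=2.660000, y=-0.882645: f=0.680872 → y ← -0.882645 + 0.48·0.680872 = -0.555826
y(3.14) ≈ -0.5558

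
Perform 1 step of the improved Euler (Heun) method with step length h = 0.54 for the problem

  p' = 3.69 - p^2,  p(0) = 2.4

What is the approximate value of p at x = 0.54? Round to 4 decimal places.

2.3935

Heun: k1 = f(x_n, p_n); k2 = f(x_n + h, p_n + h·k1); p_{n+1} = p_n + (h/2)·(k1 + k2).
x=0.000000, p=2.400000:
  k1 = f(0.000000, 2.400000) = -2.070000
  k2 = f(0.540000, 1.282200) = 2.045963
  p ← 2.400000 + (0.54/2)·(-2.070000 + 2.045963) = 2.393510
p(0.54) ≈ 2.3935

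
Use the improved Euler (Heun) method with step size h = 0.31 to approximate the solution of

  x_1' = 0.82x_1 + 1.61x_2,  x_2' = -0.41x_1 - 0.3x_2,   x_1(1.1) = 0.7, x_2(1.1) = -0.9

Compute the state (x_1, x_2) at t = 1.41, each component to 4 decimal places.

Heun on (x_1,x_2): k1 = f(t_n, state_n); k2 = f(t_n + h, state_n + h·k1); state_{n+1} = state_n + (h/2)·(k1 + k2).
1.100000: (0.700000, -0.900000)
  k1 = (-0.875000, -0.017000)
  predictor → (0.428750, -0.905270)
  k2 = (-1.105910, 0.095794)
  → (0.392959, -0.887787)
(x_1(1.41), x_2(1.41)) ≈ (0.3930, -0.8878)

0.3930, -0.8878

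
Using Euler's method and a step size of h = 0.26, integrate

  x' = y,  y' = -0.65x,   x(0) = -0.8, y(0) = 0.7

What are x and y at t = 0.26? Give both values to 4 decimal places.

Euler on (x,y): x_{n+1} = x_n + h·x', y_{n+1} = y_n + h·y'.
0.000000: (-0.800000, 0.700000); f=(0.700000, 0.520000) → (-0.618000, 0.835200)
(x(0.26), y(0.26)) ≈ (-0.6180, 0.8352)

-0.6180, 0.8352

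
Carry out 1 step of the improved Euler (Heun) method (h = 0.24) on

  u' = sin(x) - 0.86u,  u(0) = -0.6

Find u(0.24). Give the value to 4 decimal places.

-0.4604

Heun: k1 = f(x_n, u_n); k2 = f(x_n + h, u_n + h·k1); u_{n+1} = u_n + (h/2)·(k1 + k2).
x=0.000000, u=-0.600000:
  k1 = f(0.000000, -0.600000) = 0.516000
  k2 = f(0.240000, -0.476160) = 0.647200
  u ← -0.600000 + (0.24/2)·(0.516000 + 0.647200) = -0.460416
u(0.24) ≈ -0.4604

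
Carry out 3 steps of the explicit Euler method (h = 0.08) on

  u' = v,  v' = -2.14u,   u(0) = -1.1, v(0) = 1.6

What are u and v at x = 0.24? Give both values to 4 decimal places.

Euler on (u,v): u_{n+1} = u_n + h·u', v_{n+1} = v_n + h·v'.
0.000000: (-1.100000, 1.600000); f=(1.600000, 2.354000) → (-0.972000, 1.788320)
0.080000: (-0.972000, 1.788320); f=(1.788320, 2.080080) → (-0.828934, 1.954726)
0.160000: (-0.828934, 1.954726); f=(1.954726, 1.773920) → (-0.672556, 2.096640)
(u(0.24), v(0.24)) ≈ (-0.6726, 2.0966)

-0.6726, 2.0966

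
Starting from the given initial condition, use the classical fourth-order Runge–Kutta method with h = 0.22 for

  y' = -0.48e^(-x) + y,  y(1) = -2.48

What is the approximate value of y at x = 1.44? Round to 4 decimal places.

RK4: k1 = f(x_n, y_n); k2 = f(x_n + h/2, y_n + (h/2)·k1); k3 = f(x_n + h/2, y_n + (h/2)·k2); k4 = f(x_n + h, y_n + h·k3); y_{n+1} = y_n + (h/6)·(k1 + 2k2 + 2k3 + k4).
x=1.000000, y=-2.480000:
  k1 = f(1.000000, -2.480000) = -2.656582
  k2 = f(1.110000, -2.772224) = -2.930412
  k3 = f(1.110000, -2.802345) = -2.960534
  k4 = f(1.220000, -3.131317) = -3.273028
  y ← -2.480000 + (0.22/6)·(k1 + 2k2 + 2k3 + k4) = -3.129422
x=1.220000, y=-3.129422:
  k1 = f(1.220000, -3.129422) = -3.271132
  k2 = f(1.330000, -3.489246) = -3.616195
  k3 = f(1.330000, -3.527203) = -3.654152
  k4 = f(1.440000, -3.933335) = -4.047061
  y ← -3.129422 + (0.22/6)·(k1 + 2k2 + 2k3 + k4) = -3.930914
y(1.44) ≈ -3.9309

-3.9309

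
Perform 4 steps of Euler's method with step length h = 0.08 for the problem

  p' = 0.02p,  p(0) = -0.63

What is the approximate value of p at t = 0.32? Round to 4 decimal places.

Euler: p_{n+1} = p_n + h·f(t_n, p_n).
t=0.000000, p=-0.630000: f=-0.012600 → p ← -0.630000 + 0.08·(-0.012600) = -0.631008
t=0.080000, p=-0.631008: f=-0.012620 → p ← -0.631008 + 0.08·(-0.012620) = -0.632018
t=0.160000, p=-0.632018: f=-0.012640 → p ← -0.632018 + 0.08·(-0.012640) = -0.633029
t=0.240000, p=-0.633029: f=-0.012661 → p ← -0.633029 + 0.08·(-0.012661) = -0.634042
p(0.32) ≈ -0.6340

-0.6340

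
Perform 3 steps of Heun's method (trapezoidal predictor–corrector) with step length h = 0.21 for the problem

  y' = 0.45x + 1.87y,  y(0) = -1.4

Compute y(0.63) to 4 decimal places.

Heun: k1 = f(x_n, y_n); k2 = f(x_n + h, y_n + h·k1); y_{n+1} = y_n + (h/2)·(k1 + k2).
x=0.000000, y=-1.400000:
  k1 = f(0.000000, -1.400000) = -2.618000
  k2 = f(0.210000, -1.949780) = -3.551589
  y ← -1.400000 + (0.21/2)·(-2.618000 + (-3.551589)) = -2.047807
x=0.210000, y=-2.047807:
  k1 = f(0.210000, -2.047807) = -3.734899
  k2 = f(0.420000, -2.832136) = -5.107093
  y ← -2.047807 + (0.21/2)·(-3.734899 + (-5.107093)) = -2.976216
x=0.420000, y=-2.976216:
  k1 = f(0.420000, -2.976216) = -5.376524
  k2 = f(0.630000, -4.105286) = -7.393385
  y ← -2.976216 + (0.21/2)·(-5.376524 + (-7.393385)) = -4.317056
y(0.63) ≈ -4.3171

-4.3171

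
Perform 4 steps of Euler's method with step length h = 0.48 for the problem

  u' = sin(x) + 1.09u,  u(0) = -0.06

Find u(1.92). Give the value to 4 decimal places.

Euler: u_{n+1} = u_n + h·f(x_n, u_n).
x=0.000000, u=-0.060000: f=-0.065400 → u ← -0.060000 + 0.48·(-0.065400) = -0.091392
x=0.480000, u=-0.091392: f=0.362162 → u ← -0.091392 + 0.48·0.362162 = 0.082446
x=0.960000, u=0.082446: f=0.909057 → u ← 0.082446 + 0.48·0.909057 = 0.518793
x=1.440000, u=0.518793: f=1.556943 → u ← 0.518793 + 0.48·1.556943 = 1.266126
u(1.92) ≈ 1.2661

1.2661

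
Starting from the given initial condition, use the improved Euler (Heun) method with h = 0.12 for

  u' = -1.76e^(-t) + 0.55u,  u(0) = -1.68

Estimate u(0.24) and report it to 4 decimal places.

-2.3201

Heun: k1 = f(t_n, u_n); k2 = f(t_n + h, u_n + h·k1); u_{n+1} = u_n + (h/2)·(k1 + k2).
t=0.000000, u=-1.680000:
  k1 = f(0.000000, -1.680000) = -2.684000
  k2 = f(0.120000, -2.002080) = -2.662124
  u ← -1.680000 + (0.12/2)·(-2.684000 + (-2.662124)) = -2.000767
t=0.120000, u=-2.000767:
  k1 = f(0.120000, -2.000767) = -2.661402
  k2 = f(0.240000, -2.320136) = -2.660540
  u ← -2.000767 + (0.12/2)·(-2.661402 + (-2.660540)) = -2.320084
u(0.24) ≈ -2.3201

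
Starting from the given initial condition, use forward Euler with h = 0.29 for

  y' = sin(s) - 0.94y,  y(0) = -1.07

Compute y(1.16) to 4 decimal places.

Euler: y_{n+1} = y_n + h·f(s_n, y_n).
s=0.000000, y=-1.070000: f=1.005800 → y ← -1.070000 + 0.29·1.005800 = -0.778318
s=0.290000, y=-0.778318: f=1.017571 → y ← -0.778318 + 0.29·1.017571 = -0.483222
s=0.580000, y=-0.483222: f=1.002253 → y ← -0.483222 + 0.29·1.002253 = -0.192569
s=0.870000, y=-0.192569: f=0.945344 → y ← -0.192569 + 0.29·0.945344 = 0.081581
y(1.16) ≈ 0.0816

0.0816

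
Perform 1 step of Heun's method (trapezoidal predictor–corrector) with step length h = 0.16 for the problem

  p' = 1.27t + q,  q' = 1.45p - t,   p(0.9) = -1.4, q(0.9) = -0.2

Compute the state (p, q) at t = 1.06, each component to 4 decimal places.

Heun on (p,q): k1 = f(t_n, state_n); k2 = f(t_n + h, state_n + h·k1); state_{n+1} = state_n + (h/2)·(k1 + k2).
0.900000: (-1.400000, -0.200000)
  k1 = (0.943000, -2.930000)
  predictor → (-1.249120, -0.668800)
  k2 = (0.677400, -2.871224)
  → (-1.270368, -0.664098)
(p(1.06), q(1.06)) ≈ (-1.2704, -0.6641)

-1.2704, -0.6641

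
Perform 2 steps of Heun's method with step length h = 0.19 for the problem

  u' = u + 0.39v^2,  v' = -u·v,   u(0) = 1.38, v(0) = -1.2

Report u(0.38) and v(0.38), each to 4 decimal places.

Heun on (u,v): k1 = f(x_n, state_n); k2 = f(x_n + h, state_n + h·k1); state_{n+1} = state_n + (h/2)·(k1 + k2).
0.000000: (1.380000, -1.200000)
  k1 = (1.941600, 1.656000)
  predictor → (1.748904, -0.885360)
  k2 = (2.054610, 1.548410)
  → (1.759640, -0.895581)
0.190000: (1.759640, -0.895581)
  k1 = (2.072446, 1.575900)
  predictor → (2.153405, -0.596160)
  k2 = (2.292013, 1.283774)
  → (2.174264, -0.623912)
(u(0.38), v(0.38)) ≈ (2.1743, -0.6239)

2.1743, -0.6239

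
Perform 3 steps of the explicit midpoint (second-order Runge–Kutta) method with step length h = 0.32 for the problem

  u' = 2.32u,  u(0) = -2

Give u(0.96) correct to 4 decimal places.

Midpoint: k1 = f(t_n, u_n); k2 = f(t_n + h/2, u_n + (h/2)·k1); u_{n+1} = u_n + h·k2.
t=0.000000, u=-2.000000:
  k1 = f(0.000000, -2.000000) = -4.640000
  k2 = f(0.160000, -2.742400) = -6.362368
  u ← -2.000000 + 0.32·(-6.362368) = -4.035958
t=0.320000, u=-4.035958:
  k1 = f(0.320000, -4.035958) = -9.363422
  k2 = f(0.480000, -5.534105) = -12.839124
  u ← -4.035958 + 0.32·(-12.839124) = -8.144478
t=0.640000, u=-8.144478:
  k1 = f(0.640000, -8.144478) = -18.895188
  k2 = f(0.800000, -11.167708) = -25.909082
  u ← -8.144478 + 0.32·(-25.909082) = -16.435384
u(0.96) ≈ -16.4354

-16.4354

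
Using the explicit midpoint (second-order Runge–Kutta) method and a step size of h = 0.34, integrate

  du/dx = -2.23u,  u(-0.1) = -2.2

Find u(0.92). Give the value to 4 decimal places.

-0.3261

Midpoint: k1 = f(x_n, u_n); k2 = f(x_n + h/2, u_n + (h/2)·k1); u_{n+1} = u_n + h·k2.
x=-0.100000, u=-2.200000:
  k1 = f(-0.100000, -2.200000) = 4.906000
  k2 = f(0.070000, -1.365980) = 3.046135
  u ← -2.200000 + 0.34·3.046135 = -1.164314
x=0.240000, u=-1.164314:
  k1 = f(0.240000, -1.164314) = 2.596420
  k2 = f(0.410000, -0.722923) = 1.612117
  u ← -1.164314 + 0.34·1.612117 = -0.616194
x=0.580000, u=-0.616194:
  k1 = f(0.580000, -0.616194) = 1.374113
  k2 = f(0.750000, -0.382595) = 0.853187
  u ← -0.616194 + 0.34·0.853187 = -0.326111
u(0.92) ≈ -0.3261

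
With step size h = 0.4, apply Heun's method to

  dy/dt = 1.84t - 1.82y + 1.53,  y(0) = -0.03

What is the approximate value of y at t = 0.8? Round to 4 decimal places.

Heun: k1 = f(t_n, y_n); k2 = f(t_n + h, y_n + h·k1); y_{n+1} = y_n + (h/2)·(k1 + k2).
t=0.000000, y=-0.030000:
  k1 = f(0.000000, -0.030000) = 1.584600
  k2 = f(0.400000, 0.603840) = 1.167011
  y ← -0.030000 + (0.4/2)·(1.584600 + 1.167011) = 0.520322
t=0.400000, y=0.520322:
  k1 = f(0.400000, 0.520322) = 1.319014
  k2 = f(0.800000, 1.047928) = 1.094772
  y ← 0.520322 + (0.4/2)·(1.319014 + 1.094772) = 1.003079
y(0.8) ≈ 1.0031

1.0031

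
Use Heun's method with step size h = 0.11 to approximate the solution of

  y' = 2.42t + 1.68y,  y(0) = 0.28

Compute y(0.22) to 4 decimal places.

0.4687

Heun: k1 = f(t_n, y_n); k2 = f(t_n + h, y_n + h·k1); y_{n+1} = y_n + (h/2)·(k1 + k2).
t=0.000000, y=0.280000:
  k1 = f(0.000000, 0.280000) = 0.470400
  k2 = f(0.110000, 0.331744) = 0.823530
  y ← 0.280000 + (0.11/2)·(0.470400 + 0.823530) = 0.351166
t=0.110000, y=0.351166:
  k1 = f(0.110000, 0.351166) = 0.856159
  k2 = f(0.220000, 0.445344) = 1.280577
  y ← 0.351166 + (0.11/2)·(0.856159 + 1.280577) = 0.468687
y(0.22) ≈ 0.4687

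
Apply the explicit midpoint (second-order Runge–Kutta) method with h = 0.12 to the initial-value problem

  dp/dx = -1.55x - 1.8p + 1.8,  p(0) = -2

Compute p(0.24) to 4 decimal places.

-0.9954

Midpoint: k1 = f(x_n, p_n); k2 = f(x_n + h/2, p_n + (h/2)·k1); p_{n+1} = p_n + h·k2.
x=0.000000, p=-2.000000:
  k1 = f(0.000000, -2.000000) = 5.400000
  k2 = f(0.060000, -1.676000) = 4.723800
  p ← -2.000000 + 0.12·4.723800 = -1.433144
x=0.120000, p=-1.433144:
  k1 = f(0.120000, -1.433144) = 4.193659
  k2 = f(0.180000, -1.181524) = 3.647744
  p ← -1.433144 + 0.12·3.647744 = -0.995415
p(0.24) ≈ -0.9954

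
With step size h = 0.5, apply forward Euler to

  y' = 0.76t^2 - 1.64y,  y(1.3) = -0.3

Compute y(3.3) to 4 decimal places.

Euler: y_{n+1} = y_n + h·f(t_n, y_n).
t=1.300000, y=-0.300000: f=1.776400 → y ← -0.300000 + 0.5·1.776400 = 0.588200
t=1.800000, y=0.588200: f=1.497752 → y ← 0.588200 + 0.5·1.497752 = 1.337076
t=2.300000, y=1.337076: f=1.827595 → y ← 1.337076 + 0.5·1.827595 = 2.250874
t=2.800000, y=2.250874: f=2.266967 → y ← 2.250874 + 0.5·2.266967 = 3.384357
y(3.3) ≈ 3.3844

3.3844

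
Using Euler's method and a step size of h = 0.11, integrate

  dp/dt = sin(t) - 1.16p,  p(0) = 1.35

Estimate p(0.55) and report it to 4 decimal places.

Euler: p_{n+1} = p_n + h·f(t_n, p_n).
t=0.000000, p=1.350000: f=-1.566000 → p ← 1.350000 + 0.11·(-1.566000) = 1.177740
t=0.110000, p=1.177740: f=-1.256400 → p ← 1.177740 + 0.11·(-1.256400) = 1.039536
t=0.220000, p=1.039536: f=-0.987632 → p ← 1.039536 + 0.11·(-0.987632) = 0.930896
t=0.330000, p=0.930896: f=-0.755797 → p ← 0.930896 + 0.11·(-0.755797) = 0.847759
t=0.440000, p=0.847759: f=-0.557461 → p ← 0.847759 + 0.11·(-0.557461) = 0.786438
p(0.55) ≈ 0.7864

0.7864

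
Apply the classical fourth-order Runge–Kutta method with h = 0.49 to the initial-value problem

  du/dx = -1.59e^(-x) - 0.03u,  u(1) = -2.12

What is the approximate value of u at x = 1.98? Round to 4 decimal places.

RK4: k1 = f(x_n, u_n); k2 = f(x_n + h/2, u_n + (h/2)·k1); k3 = f(x_n + h/2, u_n + (h/2)·k2); k4 = f(x_n + h, u_n + h·k3); u_{n+1} = u_n + (h/6)·(k1 + 2k2 + 2k3 + k4).
x=1.000000, u=-2.120000:
  k1 = f(1.000000, -2.120000) = -0.521328
  k2 = f(1.245000, -2.247725) = -0.390394
  k3 = f(1.245000, -2.215647) = -0.391357
  k4 = f(1.490000, -2.311765) = -0.288990
  u ← -2.120000 + (0.49/6)·(k1 + 2k2 + 2k3 + k4) = -2.313862
x=1.490000, u=-2.313862:
  k1 = f(1.490000, -2.313862) = -0.288927
  k2 = f(1.735000, -2.384649) = -0.208937
  k3 = f(1.735000, -2.365051) = -0.209525
  k4 = f(1.980000, -2.416529) = -0.147034
  u ← -2.313862 + (0.49/6)·(k1 + 2k2 + 2k3 + k4) = -2.417814
u(1.98) ≈ -2.4178

-2.4178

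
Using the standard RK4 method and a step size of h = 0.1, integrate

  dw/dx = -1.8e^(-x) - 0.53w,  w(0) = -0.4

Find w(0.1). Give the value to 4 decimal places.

-0.5461

RK4: k1 = f(x_n, w_n); k2 = f(x_n + h/2, w_n + (h/2)·k1); k3 = f(x_n + h/2, w_n + (h/2)·k2); k4 = f(x_n + h, w_n + h·k3); w_{n+1} = w_n + (h/6)·(k1 + 2k2 + 2k3 + k4).
x=0.000000, w=-0.400000:
  k1 = f(0.000000, -0.400000) = -1.588000
  k2 = f(0.050000, -0.479400) = -1.458131
  k3 = f(0.050000, -0.472907) = -1.461572
  k4 = f(0.100000, -0.546157) = -1.339244
  w ← -0.400000 + (0.1/6)·(k1 + 2k2 + 2k3 + k4) = -0.546111
w(0.1) ≈ -0.5461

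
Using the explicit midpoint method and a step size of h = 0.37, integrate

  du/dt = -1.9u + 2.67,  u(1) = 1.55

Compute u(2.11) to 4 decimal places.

Midpoint: k1 = f(t_n, u_n); k2 = f(t_n + h/2, u_n + (h/2)·k1); u_{n+1} = u_n + h·k2.
t=1.000000, u=1.550000:
  k1 = f(1.000000, 1.550000) = -0.275000
  k2 = f(1.185000, 1.499125) = -0.178338
  u ← 1.550000 + 0.37·(-0.178338) = 1.484015
t=1.370000, u=1.484015:
  k1 = f(1.370000, 1.484015) = -0.149629
  k2 = f(1.555000, 1.456334) = -0.097034
  u ← 1.484015 + 0.37·(-0.097034) = 1.448112
t=1.740000, u=1.448112:
  k1 = f(1.740000, 1.448112) = -0.081414
  k2 = f(1.925000, 1.433051) = -0.052797
  u ← 1.448112 + 0.37·(-0.052797) = 1.428578
u(2.11) ≈ 1.4286

1.4286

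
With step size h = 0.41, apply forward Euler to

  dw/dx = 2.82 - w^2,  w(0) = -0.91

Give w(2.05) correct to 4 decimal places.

1.6906

Euler: w_{n+1} = w_n + h·f(x_n, w_n).
x=0.000000, w=-0.910000: f=1.991900 → w ← -0.910000 + 0.41·1.991900 = -0.093321
x=0.410000, w=-0.093321: f=2.811291 → w ← -0.093321 + 0.41·2.811291 = 1.059308
x=0.820000, w=1.059308: f=1.697866 → w ← 1.059308 + 0.41·1.697866 = 1.755433
x=1.230000, w=1.755433: f=-0.261546 → w ← 1.755433 + 0.41·(-0.261546) = 1.648199
x=1.640000, w=1.648199: f=0.103439 → w ← 1.648199 + 0.41·0.103439 = 1.690609
w(2.05) ≈ 1.6906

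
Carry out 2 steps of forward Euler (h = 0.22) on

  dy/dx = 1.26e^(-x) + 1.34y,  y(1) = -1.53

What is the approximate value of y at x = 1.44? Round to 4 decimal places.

-2.3512

Euler: y_{n+1} = y_n + h·f(x_n, y_n).
x=1.000000, y=-1.530000: f=-1.586672 → y ← -1.530000 + 0.22·(-1.586672) = -1.879068
x=1.220000, y=-1.879068: f=-2.145961 → y ← -1.879068 + 0.22·(-2.145961) = -2.351179
y(1.44) ≈ -2.3512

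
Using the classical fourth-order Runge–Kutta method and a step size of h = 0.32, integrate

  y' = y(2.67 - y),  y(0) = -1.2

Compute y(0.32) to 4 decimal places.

-6.4168

RK4: k1 = f(t_n, y_n); k2 = f(t_n + h/2, y_n + (h/2)·k1); k3 = f(t_n + h/2, y_n + (h/2)·k2); k4 = f(t_n + h, y_n + h·k3); y_{n+1} = y_n + (h/6)·(k1 + 2k2 + 2k3 + k4).
t=0.000000, y=-1.200000:
  k1 = f(0.000000, -1.200000) = -4.644000
  k2 = f(0.160000, -1.943040) = -8.963321
  k3 = f(0.160000, -2.634131) = -13.971779
  k4 = f(0.320000, -5.670969) = -47.301381
  y ← -1.200000 + (0.32/6)·(k1 + 2k2 + 2k3 + k4) = -6.416831
y(0.32) ≈ -6.4168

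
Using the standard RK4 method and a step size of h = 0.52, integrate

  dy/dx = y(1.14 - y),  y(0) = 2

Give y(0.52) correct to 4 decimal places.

RK4: k1 = f(x_n, y_n); k2 = f(x_n + h/2, y_n + (h/2)·k1); k3 = f(x_n + h/2, y_n + (h/2)·k2); k4 = f(x_n + h, y_n + h·k3); y_{n+1} = y_n + (h/6)·(k1 + 2k2 + 2k3 + k4).
x=0.000000, y=2.000000:
  k1 = f(0.000000, 2.000000) = -1.720000
  k2 = f(0.260000, 1.552800) = -0.640996
  k3 = f(0.260000, 1.833341) = -1.271131
  k4 = f(0.520000, 1.339012) = -0.266480
  y ← 2.000000 + (0.52/6)·(k1 + 2k2 + 2k3 + k4) = 1.496403
y(0.52) ≈ 1.4964

1.4964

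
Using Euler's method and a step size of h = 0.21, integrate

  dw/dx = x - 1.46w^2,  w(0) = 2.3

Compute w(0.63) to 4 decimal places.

Euler: w_{n+1} = w_n + h·f(x_n, w_n).
x=0.000000, w=2.300000: f=-7.723400 → w ← 2.300000 + 0.21·(-7.723400) = 0.678086
x=0.210000, w=0.678086: f=-0.461309 → w ← 0.678086 + 0.21·(-0.461309) = 0.581211
x=0.420000, w=0.581211: f=-0.073197 → w ← 0.581211 + 0.21·(-0.073197) = 0.565840
w(0.63) ≈ 0.5658

0.5658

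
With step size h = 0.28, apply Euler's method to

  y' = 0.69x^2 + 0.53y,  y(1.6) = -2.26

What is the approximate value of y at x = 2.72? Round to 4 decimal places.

-0.0958

Euler: y_{n+1} = y_n + h·f(x_n, y_n).
x=1.600000, y=-2.260000: f=0.568600 → y ← -2.260000 + 0.28·0.568600 = -2.100792
x=1.880000, y=-2.100792: f=1.325316 → y ← -2.100792 + 0.28·1.325316 = -1.729703
x=2.160000, y=-1.729703: f=2.302521 → y ← -1.729703 + 0.28·2.302521 = -1.084998
x=2.440000, y=-1.084998: f=3.532935 → y ← -1.084998 + 0.28·3.532935 = -0.095776
y(2.72) ≈ -0.0958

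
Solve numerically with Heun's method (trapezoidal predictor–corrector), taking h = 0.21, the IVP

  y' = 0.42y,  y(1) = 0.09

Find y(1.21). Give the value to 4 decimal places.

Heun: k1 = f(t_n, y_n); k2 = f(t_n + h, y_n + h·k1); y_{n+1} = y_n + (h/2)·(k1 + k2).
t=1.000000, y=0.090000:
  k1 = f(1.000000, 0.090000) = 0.037800
  k2 = f(1.210000, 0.097938) = 0.041134
  y ← 0.090000 + (0.21/2)·(0.037800 + 0.041134) = 0.098288
y(1.21) ≈ 0.0983

0.0983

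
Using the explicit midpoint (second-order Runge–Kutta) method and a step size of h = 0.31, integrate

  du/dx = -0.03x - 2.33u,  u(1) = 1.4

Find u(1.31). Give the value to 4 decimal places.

0.7466

Midpoint: k1 = f(x_n, u_n); k2 = f(x_n + h/2, u_n + (h/2)·k1); u_{n+1} = u_n + h·k2.
x=1.000000, u=1.400000:
  k1 = f(1.000000, 1.400000) = -3.292000
  k2 = f(1.155000, 0.889740) = -2.107744
  u ← 1.400000 + 0.31·(-2.107744) = 0.746599
u(1.31) ≈ 0.7466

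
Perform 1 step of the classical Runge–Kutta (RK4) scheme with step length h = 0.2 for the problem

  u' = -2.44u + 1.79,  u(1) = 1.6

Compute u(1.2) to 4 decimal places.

RK4: k1 = f(s_n, u_n); k2 = f(s_n + h/2, u_n + (h/2)·k1); k3 = f(s_n + h/2, u_n + (h/2)·k2); k4 = f(s_n + h, u_n + h·k3); u_{n+1} = u_n + (h/6)·(k1 + 2k2 + 2k3 + k4).
s=1.000000, u=1.600000:
  k1 = f(1.000000, 1.600000) = -2.114000
  k2 = f(1.100000, 1.388600) = -1.598184
  k3 = f(1.100000, 1.440182) = -1.724043
  k4 = f(1.200000, 1.255191) = -1.272667
  u ← 1.600000 + (0.2/6)·(k1 + 2k2 + 2k3 + k4) = 1.265629
u(1.2) ≈ 1.2656

1.2656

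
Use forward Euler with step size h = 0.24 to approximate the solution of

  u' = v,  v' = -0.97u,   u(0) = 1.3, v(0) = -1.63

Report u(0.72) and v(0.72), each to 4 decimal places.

-0.0696, -2.2478

Euler on (u,v): u_{n+1} = u_n + h·u', v_{n+1} = v_n + h·v'.
0.000000: (1.300000, -1.630000); f=(-1.630000, -1.261000) → (0.908800, -1.932640)
0.240000: (0.908800, -1.932640); f=(-1.932640, -0.881536) → (0.444966, -2.144209)
0.480000: (0.444966, -2.144209); f=(-2.144209, -0.431617) → (-0.069644, -2.247797)
(u(0.72), v(0.72)) ≈ (-0.0696, -2.2478)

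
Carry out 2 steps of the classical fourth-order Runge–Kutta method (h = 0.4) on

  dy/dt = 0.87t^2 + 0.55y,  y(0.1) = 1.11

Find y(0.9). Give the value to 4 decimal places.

1.9634

RK4: k1 = f(t_n, y_n); k2 = f(t_n + h/2, y_n + (h/2)·k1); k3 = f(t_n + h/2, y_n + (h/2)·k2); k4 = f(t_n + h, y_n + h·k3); y_{n+1} = y_n + (h/6)·(k1 + 2k2 + 2k3 + k4).
t=0.100000, y=1.110000:
  k1 = f(0.100000, 1.110000) = 0.619200
  k2 = f(0.300000, 1.233840) = 0.756912
  k3 = f(0.300000, 1.261382) = 0.772060
  k4 = f(0.500000, 1.418824) = 0.997853
  y ← 1.110000 + (0.4/6)·(k1 + 2k2 + 2k3 + k4) = 1.421667
t=0.500000, y=1.421667:
  k1 = f(0.500000, 1.421667) = 0.999417
  k2 = f(0.700000, 1.621550) = 1.318152
  k3 = f(0.700000, 1.685297) = 1.353213
  k4 = f(0.900000, 1.962952) = 1.784324
  y ← 1.421667 + (0.4/6)·(k1 + 2k2 + 2k3 + k4) = 1.963431
y(0.9) ≈ 1.9634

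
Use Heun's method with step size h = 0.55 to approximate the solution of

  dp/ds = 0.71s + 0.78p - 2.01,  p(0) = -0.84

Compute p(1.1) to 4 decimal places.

-4.7966

Heun: k1 = f(s_n, p_n); k2 = f(s_n + h, p_n + h·k1); p_{n+1} = p_n + (h/2)·(k1 + k2).
s=0.000000, p=-0.840000:
  k1 = f(0.000000, -0.840000) = -2.665200
  k2 = f(0.550000, -2.305860) = -3.418071
  p ← -0.840000 + (0.55/2)·(-2.665200 + (-3.418071)) = -2.512899
s=0.550000, p=-2.512899:
  k1 = f(0.550000, -2.512899) = -3.579562
  k2 = f(1.100000, -4.481658) = -4.724694
  p ← -2.512899 + (0.55/2)·(-3.579562 + (-4.724694)) = -4.796570
p(1.1) ≈ -4.7966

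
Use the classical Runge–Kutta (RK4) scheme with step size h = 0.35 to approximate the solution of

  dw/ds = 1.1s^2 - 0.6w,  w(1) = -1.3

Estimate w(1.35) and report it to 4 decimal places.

RK4: k1 = f(s_n, w_n); k2 = f(s_n + h/2, w_n + (h/2)·k1); k3 = f(s_n + h/2, w_n + (h/2)·k2); k4 = f(s_n + h, w_n + h·k3); w_{n+1} = w_n + (h/6)·(k1 + 2k2 + 2k3 + k4).
s=1.000000, w=-1.300000:
  k1 = f(1.000000, -1.300000) = 1.880000
  k2 = f(1.175000, -0.971000) = 2.101288
  k3 = f(1.175000, -0.932275) = 2.078052
  k4 = f(1.350000, -0.572682) = 2.348359
  w ← -1.300000 + (0.35/6)·(k1 + 2k2 + 2k3 + k4) = -0.565756
w(1.35) ≈ -0.5658

-0.5658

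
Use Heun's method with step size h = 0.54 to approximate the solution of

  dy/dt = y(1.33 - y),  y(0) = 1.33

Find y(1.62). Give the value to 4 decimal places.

1.3300

Heun: k1 = f(t_n, y_n); k2 = f(t_n + h, y_n + h·k1); y_{n+1} = y_n + (h/2)·(k1 + k2).
t=0.000000, y=1.330000:
  k1 = f(0.000000, 1.330000) = 0.000000
  k2 = f(0.540000, 1.330000) = 0.000000
  y ← 1.330000 + (0.54/2)·(0.000000 + 0.000000) = 1.330000
t=0.540000, y=1.330000:
  k1 = f(0.540000, 1.330000) = 0.000000
  k2 = f(1.080000, 1.330000) = 0.000000
  y ← 1.330000 + (0.54/2)·(0.000000 + 0.000000) = 1.330000
t=1.080000, y=1.330000:
  k1 = f(1.080000, 1.330000) = 0.000000
  k2 = f(1.620000, 1.330000) = 0.000000
  y ← 1.330000 + (0.54/2)·(0.000000 + 0.000000) = 1.330000
y(1.62) ≈ 1.3300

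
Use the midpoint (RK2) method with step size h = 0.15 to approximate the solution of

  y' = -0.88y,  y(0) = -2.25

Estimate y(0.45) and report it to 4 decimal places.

Midpoint: k1 = f(s_n, y_n); k2 = f(s_n + h/2, y_n + (h/2)·k1); y_{n+1} = y_n + h·k2.
s=0.000000, y=-2.250000:
  k1 = f(0.000000, -2.250000) = 1.980000
  k2 = f(0.075000, -2.101500) = 1.849320
  y ← -2.250000 + 0.15·1.849320 = -1.972602
s=0.150000, y=-1.972602:
  k1 = f(0.150000, -1.972602) = 1.735890
  k2 = f(0.225000, -1.842410) = 1.621321
  y ← -1.972602 + 0.15·1.621321 = -1.729404
s=0.300000, y=-1.729404:
  k1 = f(0.300000, -1.729404) = 1.521875
  k2 = f(0.375000, -1.615263) = 1.421432
  y ← -1.729404 + 0.15·1.421432 = -1.516189
y(0.45) ≈ -1.5162

-1.5162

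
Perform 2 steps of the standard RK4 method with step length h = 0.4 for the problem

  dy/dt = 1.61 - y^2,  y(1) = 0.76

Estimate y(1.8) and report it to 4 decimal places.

RK4: k1 = f(t_n, y_n); k2 = f(t_n + h/2, y_n + (h/2)·k1); k3 = f(t_n + h/2, y_n + (h/2)·k2); k4 = f(t_n + h, y_n + h·k3); y_{n+1} = y_n + (h/6)·(k1 + 2k2 + 2k3 + k4).
t=1.000000, y=0.760000:
  k1 = f(1.000000, 0.760000) = 1.032400
  k2 = f(1.200000, 0.966480) = 0.675916
  k3 = f(1.200000, 0.895183) = 0.808647
  k4 = f(1.400000, 1.083459) = 0.436117
  y ← 0.760000 + (0.4/6)·(k1 + 2k2 + 2k3 + k4) = 1.055843
t=1.400000, y=1.055843:
  k1 = f(1.400000, 1.055843) = 0.495196
  k2 = f(1.600000, 1.154882) = 0.276247
  k3 = f(1.600000, 1.111092) = 0.375474
  k4 = f(1.800000, 1.206032) = 0.155486
  y ← 1.055843 + (0.4/6)·(k1 + 2k2 + 2k3 + k4) = 1.186118
y(1.8) ≈ 1.1861

1.1861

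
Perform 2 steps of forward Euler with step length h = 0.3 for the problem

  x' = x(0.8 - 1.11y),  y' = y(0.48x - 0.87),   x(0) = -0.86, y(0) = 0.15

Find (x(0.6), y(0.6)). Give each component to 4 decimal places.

Euler on (x,y): x_{n+1} = x_n + h·x', y_{n+1} = y_n + h·y'.
0.000000: (-0.860000, 0.150000); f=(-0.544810, -0.192420) → (-1.023443, 0.092274)
0.300000: (-1.023443, 0.092274); f=(-0.713929, -0.125608) → (-1.237622, 0.054592)
(x(0.6), y(0.6)) ≈ (-1.2376, 0.0546)

-1.2376, 0.0546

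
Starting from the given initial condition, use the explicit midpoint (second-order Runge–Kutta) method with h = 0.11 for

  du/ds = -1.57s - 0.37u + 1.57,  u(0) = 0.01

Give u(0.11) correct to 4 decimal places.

Midpoint: k1 = f(s_n, u_n); k2 = f(s_n + h/2, u_n + (h/2)·k1); u_{n+1} = u_n + h·k2.
s=0.000000, u=0.010000:
  k1 = f(0.000000, 0.010000) = 1.566300
  k2 = f(0.055000, 0.096146) = 1.448076
  u ← 0.010000 + 0.11·1.448076 = 0.169288
u(0.11) ≈ 0.1693

0.1693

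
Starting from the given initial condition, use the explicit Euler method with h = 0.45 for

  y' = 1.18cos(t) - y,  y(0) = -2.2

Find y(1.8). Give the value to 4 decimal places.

0.3295

Euler: y_{n+1} = y_n + h·f(t_n, y_n).
t=0.000000, y=-2.200000: f=3.380000 → y ← -2.200000 + 0.45·3.380000 = -0.679000
t=0.450000, y=-0.679000: f=1.741528 → y ← -0.679000 + 0.45·1.741528 = 0.104687
t=0.900000, y=0.104687: f=0.628812 → y ← 0.104687 + 0.45·0.628812 = 0.387653
t=1.350000, y=0.387653: f=-0.129225 → y ← 0.387653 + 0.45·(-0.129225) = 0.329502
y(1.8) ≈ 0.3295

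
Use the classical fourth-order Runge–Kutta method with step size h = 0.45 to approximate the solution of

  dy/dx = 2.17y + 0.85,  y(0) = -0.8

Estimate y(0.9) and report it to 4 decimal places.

RK4: k1 = f(x_n, y_n); k2 = f(x_n + h/2, y_n + (h/2)·k1); k3 = f(x_n + h/2, y_n + (h/2)·k2); k4 = f(x_n + h, y_n + h·k3); y_{n+1} = y_n + (h/6)·(k1 + 2k2 + 2k3 + k4).
x=0.000000, y=-0.800000:
  k1 = f(0.000000, -0.800000) = -0.886000
  k2 = f(0.225000, -0.999350) = -1.318589
  k3 = f(0.225000, -1.096683) = -1.529801
  k4 = f(0.450000, -1.488411) = -2.379851
  y ← -0.800000 + (0.45/6)·(k1 + 2k2 + 2k3 + k4) = -1.472197
x=0.450000, y=-1.472197:
  k1 = f(0.450000, -1.472197) = -2.344668
  k2 = f(0.675000, -1.999748) = -3.489453
  k3 = f(0.675000, -2.257324) = -4.048394
  k4 = f(0.900000, -3.293975) = -6.297925
  y ← -1.472197 + (0.45/6)·(k1 + 2k2 + 2k3 + k4) = -3.251069
y(0.9) ≈ -3.2511

-3.2511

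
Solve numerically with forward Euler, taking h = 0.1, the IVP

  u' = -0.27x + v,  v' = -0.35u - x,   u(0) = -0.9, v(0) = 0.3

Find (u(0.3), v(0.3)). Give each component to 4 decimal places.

-0.8098, 0.3613

Euler on (u,v): u_{n+1} = u_n + h·u', v_{n+1} = v_n + h·v'.
0.000000: (-0.900000, 0.300000); f=(0.300000, 0.315000) → (-0.870000, 0.331500)
0.100000: (-0.870000, 0.331500); f=(0.304500, 0.204500) → (-0.839550, 0.351950)
0.200000: (-0.839550, 0.351950); f=(0.297950, 0.093842) → (-0.809755, 0.361334)
(u(0.3), v(0.3)) ≈ (-0.8098, 0.3613)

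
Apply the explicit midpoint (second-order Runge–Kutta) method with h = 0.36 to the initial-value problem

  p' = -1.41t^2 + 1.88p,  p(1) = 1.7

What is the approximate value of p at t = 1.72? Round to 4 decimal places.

2.9788

Midpoint: k1 = f(t_n, p_n); k2 = f(t_n + h/2, p_n + (h/2)·k1); p_{n+1} = p_n + h·k2.
t=1.000000, p=1.700000:
  k1 = f(1.000000, 1.700000) = 1.786000
  k2 = f(1.180000, 2.021480) = 1.837098
  p ← 1.700000 + 0.36·1.837098 = 2.361355
t=1.360000, p=2.361355:
  k1 = f(1.360000, 2.361355) = 1.831412
  k2 = f(1.540000, 2.691010) = 1.715142
  p ← 2.361355 + 0.36·1.715142 = 2.978807
p(1.72) ≈ 2.9788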